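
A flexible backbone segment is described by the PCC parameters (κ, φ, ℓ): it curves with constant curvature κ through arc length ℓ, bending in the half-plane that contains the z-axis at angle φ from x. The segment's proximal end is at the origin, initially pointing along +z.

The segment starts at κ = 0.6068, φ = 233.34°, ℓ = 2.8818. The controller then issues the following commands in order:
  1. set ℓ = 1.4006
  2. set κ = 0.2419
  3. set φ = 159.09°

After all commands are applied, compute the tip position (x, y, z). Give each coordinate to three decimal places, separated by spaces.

-0.220 0.084 1.374

initial: κ=0.6068, φ=233.34°, ℓ=2.8818
cmd 1: set ℓ=1.4006 → (κ,φ,ℓ)=(0.6068,233.34°,1.4006) → tip=(-0.3345,-0.4494,1.2380)
cmd 2: set κ=0.2419 → (κ,φ,ℓ)=(0.2419,233.34°,1.4006) → tip=(-0.1403,-0.1885,1.3740)
cmd 3: set φ=159.09° → (κ,φ,ℓ)=(0.2419,159.09°,1.4006) → tip=(-0.2195,0.0839,1.3740)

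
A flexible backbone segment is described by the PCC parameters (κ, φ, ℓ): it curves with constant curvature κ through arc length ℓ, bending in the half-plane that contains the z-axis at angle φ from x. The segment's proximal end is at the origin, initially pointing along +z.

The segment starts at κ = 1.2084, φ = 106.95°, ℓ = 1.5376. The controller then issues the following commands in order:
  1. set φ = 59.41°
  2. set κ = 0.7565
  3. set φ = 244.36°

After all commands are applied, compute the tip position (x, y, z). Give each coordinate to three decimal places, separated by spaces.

initial: κ=1.2084, φ=106.95°, ℓ=1.5376
cmd 1: set φ=59.41° → (κ,φ,ℓ)=(1.2084,59.41°,1.5376) → tip=(0.5404,0.9142,0.7936)
cmd 2: set κ=0.7565 → (κ,φ,ℓ)=(0.7565,59.41°,1.5376) → tip=(0.4060,0.6868,1.2136)
cmd 3: set φ=244.36° → (κ,φ,ℓ)=(0.7565,244.36°,1.5376) → tip=(-0.3453,-0.7193,1.2136)

-0.345 -0.719 1.214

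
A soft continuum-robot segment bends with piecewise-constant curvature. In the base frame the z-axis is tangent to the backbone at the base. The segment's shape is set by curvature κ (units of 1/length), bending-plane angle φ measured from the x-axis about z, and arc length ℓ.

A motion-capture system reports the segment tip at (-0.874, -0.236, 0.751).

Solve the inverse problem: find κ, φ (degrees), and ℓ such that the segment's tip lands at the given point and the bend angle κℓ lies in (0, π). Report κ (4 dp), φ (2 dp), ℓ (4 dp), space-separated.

1.3086 195.11 1.3423

ρ = √(x²+y²) = √(-0.874² + -0.236²) = 0.90530
φ = atan2(y, x) mod 360° = atan2(-0.236, -0.874) = 195.1108°
|p|² = ρ² + z² = 0.90530² + 0.751² = 1.38357
κ = 2ρ / |p|² = 2×0.90530 / 1.38357 = 1.30864
θ = 2·atan2(ρ, z) = 2·atan2(0.90530, 0.751) = 1.75658 rad
ℓ = θ/κ = 1.75658/1.30864 = 1.34229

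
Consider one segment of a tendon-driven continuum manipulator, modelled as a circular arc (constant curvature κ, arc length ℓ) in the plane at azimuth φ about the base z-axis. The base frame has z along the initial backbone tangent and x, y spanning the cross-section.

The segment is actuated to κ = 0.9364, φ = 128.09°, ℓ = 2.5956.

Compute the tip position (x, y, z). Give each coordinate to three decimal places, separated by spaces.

θ = κ·ℓ = 0.9364 × 2.5956 = 2.43052 rad
ρ = (1 − cos θ)/κ = (1 − -0.75766)/0.9364 = 1.87704
z = sin θ / κ = 0.65265/0.9364 = 0.69697
x = ρ cos φ = 1.87704 × cos(128.09°) = -1.15794
y = ρ sin φ = 1.87704 × sin(128.09°) = 1.47731

-1.158 1.477 0.697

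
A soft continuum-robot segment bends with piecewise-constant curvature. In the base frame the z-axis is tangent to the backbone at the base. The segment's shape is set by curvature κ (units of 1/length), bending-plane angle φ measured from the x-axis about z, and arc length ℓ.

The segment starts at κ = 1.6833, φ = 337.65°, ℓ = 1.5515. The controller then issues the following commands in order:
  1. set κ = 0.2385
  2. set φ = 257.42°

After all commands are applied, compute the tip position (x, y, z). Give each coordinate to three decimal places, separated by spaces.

initial: κ=1.6833, φ=337.65°, ℓ=1.5515
cmd 1: set κ=0.2385 → (κ,φ,ℓ)=(0.2385,337.65°,1.5515) → tip=(0.2625,-0.1079,1.5163)
cmd 2: set φ=257.42° → (κ,φ,ℓ)=(0.2385,257.42°,1.5515) → tip=(-0.0618,-0.2770,1.5163)

-0.062 -0.277 1.516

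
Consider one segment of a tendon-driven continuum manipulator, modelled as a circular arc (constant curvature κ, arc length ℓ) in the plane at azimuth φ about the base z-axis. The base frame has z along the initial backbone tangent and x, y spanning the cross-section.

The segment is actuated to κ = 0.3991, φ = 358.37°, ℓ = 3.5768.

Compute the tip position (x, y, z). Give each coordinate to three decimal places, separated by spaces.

θ = κ·ℓ = 0.3991 × 3.5768 = 1.42750 rad
ρ = (1 − cos θ)/κ = (1 − 0.14281)/0.3991 = 2.14782
z = sin θ / κ = 0.98975/0.3991 = 2.47996
x = ρ cos φ = 2.14782 × cos(358.37°) = 2.14695
y = ρ sin φ = 2.14782 × sin(358.37°) = -0.06109

2.147 -0.061 2.480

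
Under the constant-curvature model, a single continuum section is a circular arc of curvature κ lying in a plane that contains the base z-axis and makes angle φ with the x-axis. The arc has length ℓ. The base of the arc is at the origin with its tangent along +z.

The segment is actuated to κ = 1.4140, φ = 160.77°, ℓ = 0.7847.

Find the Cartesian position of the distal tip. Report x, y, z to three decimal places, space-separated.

-0.371 0.129 0.633

θ = κ·ℓ = 1.4140 × 0.7847 = 1.10957 rad
ρ = (1 − cos θ)/κ = (1 − 0.44505)/1.4140 = 0.39247
z = sin θ / κ = 0.89551/1.4140 = 0.63331
x = ρ cos φ = 0.39247 × cos(160.77°) = -0.37057
y = ρ sin φ = 0.39247 × sin(160.77°) = 0.12926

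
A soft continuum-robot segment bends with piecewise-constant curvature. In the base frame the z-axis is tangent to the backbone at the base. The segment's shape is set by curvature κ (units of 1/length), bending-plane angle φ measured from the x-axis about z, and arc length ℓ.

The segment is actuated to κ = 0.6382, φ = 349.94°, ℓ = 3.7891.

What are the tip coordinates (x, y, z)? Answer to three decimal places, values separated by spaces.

2.699 -0.479 1.037

θ = κ·ℓ = 0.6382 × 3.7891 = 2.41820 rad
ρ = (1 − cos θ)/κ = (1 − -0.74957)/0.6382 = 2.74141
z = sin θ / κ = 0.66193/0.6382 = 1.03718
x = ρ cos φ = 2.74141 × cos(349.94°) = 2.69926
y = ρ sin φ = 2.74141 × sin(349.94°) = -0.47887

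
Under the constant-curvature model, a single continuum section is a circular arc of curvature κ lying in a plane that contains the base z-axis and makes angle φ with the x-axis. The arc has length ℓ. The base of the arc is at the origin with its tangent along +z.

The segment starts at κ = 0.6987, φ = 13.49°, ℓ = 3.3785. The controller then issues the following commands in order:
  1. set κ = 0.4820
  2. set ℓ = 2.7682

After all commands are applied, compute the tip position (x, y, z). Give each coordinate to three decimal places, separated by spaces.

1.545 0.371 2.017

initial: κ=0.6987, φ=13.49°, ℓ=3.3785
cmd 1: set κ=0.4820 → (κ,φ,ℓ)=(0.4820,13.49°,3.3785) → tip=(2.1337,0.5119,2.0712)
cmd 2: set ℓ=2.7682 → (κ,φ,ℓ)=(0.4820,13.49°,2.7682) → tip=(1.5447,0.3706,2.0169)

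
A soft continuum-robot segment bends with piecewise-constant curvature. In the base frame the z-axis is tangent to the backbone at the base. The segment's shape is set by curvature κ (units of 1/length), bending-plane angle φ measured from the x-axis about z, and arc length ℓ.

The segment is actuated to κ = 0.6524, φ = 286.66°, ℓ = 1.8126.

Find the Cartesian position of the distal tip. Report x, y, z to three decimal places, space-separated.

0.273 -0.913 1.419

θ = κ·ℓ = 0.6524 × 1.8126 = 1.18254 rad
ρ = (1 − cos θ)/κ = (1 − 0.37857)/0.6524 = 0.95252
z = sin θ / κ = 0.92557/0.6524 = 1.41872
x = ρ cos φ = 0.95252 × cos(286.66°) = 0.27308
y = ρ sin φ = 0.95252 × sin(286.66°) = -0.91254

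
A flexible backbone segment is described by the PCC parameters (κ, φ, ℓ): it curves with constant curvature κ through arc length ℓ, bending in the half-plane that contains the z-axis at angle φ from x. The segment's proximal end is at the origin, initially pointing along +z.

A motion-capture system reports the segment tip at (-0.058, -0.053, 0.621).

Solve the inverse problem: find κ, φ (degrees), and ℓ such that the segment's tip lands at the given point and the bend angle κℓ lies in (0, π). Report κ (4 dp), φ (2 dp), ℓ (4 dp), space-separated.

ρ = √(x²+y²) = √(-0.058² + -0.053²) = 0.07857
φ = atan2(y, x) mod 360° = atan2(-0.053, -0.058) = 222.4209°
|p|² = ρ² + z² = 0.07857² + 0.621² = 0.39181
κ = 2ρ / |p|² = 2×0.07857 / 0.39181 = 0.40105
θ = 2·atan2(ρ, z) = 2·atan2(0.07857, 0.621) = 0.25170 rad
ℓ = θ/κ = 0.25170/0.40105 = 0.62761

0.4010 222.42 0.6276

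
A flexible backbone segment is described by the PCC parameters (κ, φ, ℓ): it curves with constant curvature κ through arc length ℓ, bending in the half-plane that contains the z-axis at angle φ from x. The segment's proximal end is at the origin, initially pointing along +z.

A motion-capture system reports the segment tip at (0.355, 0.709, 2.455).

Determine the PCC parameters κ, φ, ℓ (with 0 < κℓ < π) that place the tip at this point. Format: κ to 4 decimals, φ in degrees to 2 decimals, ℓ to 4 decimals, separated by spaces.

0.2383 63.40 2.6223

ρ = √(x²+y²) = √(0.355² + 0.709²) = 0.79291
φ = atan2(y, x) mod 360° = atan2(0.709, 0.355) = 63.4026°
|p|² = ρ² + z² = 0.79291² + 2.455² = 6.65573
κ = 2ρ / |p|² = 2×0.79291 / 6.65573 = 0.23826
θ = 2·atan2(ρ, z) = 2·atan2(0.79291, 2.455) = 0.62480 rad
ℓ = θ/κ = 0.62480/0.23826 = 2.62232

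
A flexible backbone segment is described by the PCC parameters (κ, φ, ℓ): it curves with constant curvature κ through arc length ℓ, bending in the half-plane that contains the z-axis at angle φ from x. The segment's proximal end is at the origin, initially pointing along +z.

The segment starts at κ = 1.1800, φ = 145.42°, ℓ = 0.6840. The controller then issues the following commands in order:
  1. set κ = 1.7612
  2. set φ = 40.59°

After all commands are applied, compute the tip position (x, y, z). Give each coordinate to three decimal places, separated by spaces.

0.277 0.237 0.530

initial: κ=1.1800, φ=145.42°, ℓ=0.6840
cmd 1: set κ=1.7612 → (κ,φ,ℓ)=(1.7612,145.42°,0.6840) → tip=(-0.3001,0.2069,0.5302)
cmd 2: set φ=40.59° → (κ,φ,ℓ)=(1.7612,40.59°,0.6840) → tip=(0.2768,0.2372,0.5302)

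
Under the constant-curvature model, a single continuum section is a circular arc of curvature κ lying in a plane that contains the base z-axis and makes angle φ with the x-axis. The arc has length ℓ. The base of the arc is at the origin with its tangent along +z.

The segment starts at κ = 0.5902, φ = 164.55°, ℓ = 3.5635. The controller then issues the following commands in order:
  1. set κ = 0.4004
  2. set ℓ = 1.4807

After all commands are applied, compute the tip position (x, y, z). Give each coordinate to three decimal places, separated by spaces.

initial: κ=0.5902, φ=164.55°, ℓ=3.5635
cmd 1: set κ=0.4004 → (κ,φ,ℓ)=(0.4004,164.55°,3.5635) → tip=(-2.0619,0.5699,2.4717)
cmd 2: set ℓ=1.4807 → (κ,φ,ℓ)=(0.4004,164.55°,1.4807) → tip=(-0.4108,0.1135,1.3955)

-0.411 0.114 1.395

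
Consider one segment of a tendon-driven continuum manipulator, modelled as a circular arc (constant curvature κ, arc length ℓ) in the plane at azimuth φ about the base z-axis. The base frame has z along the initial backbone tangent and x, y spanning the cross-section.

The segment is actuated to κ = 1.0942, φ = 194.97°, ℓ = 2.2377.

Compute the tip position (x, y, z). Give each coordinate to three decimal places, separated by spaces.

θ = κ·ℓ = 1.0942 × 2.2377 = 2.44849 rad
ρ = (1 − cos θ)/κ = (1 − -0.76927)/1.0942 = 1.61695
z = sin θ / κ = 0.63893/1.0942 = 0.58392
x = ρ cos φ = 1.61695 × cos(194.97°) = -1.56207
y = ρ sin φ = 1.61695 × sin(194.97°) = -0.41768

-1.562 -0.418 0.584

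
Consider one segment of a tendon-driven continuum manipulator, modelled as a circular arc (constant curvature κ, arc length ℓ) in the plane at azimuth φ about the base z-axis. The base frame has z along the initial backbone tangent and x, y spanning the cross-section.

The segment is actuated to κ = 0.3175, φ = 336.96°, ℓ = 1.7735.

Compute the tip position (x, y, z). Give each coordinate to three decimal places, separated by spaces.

0.447 -0.190 1.681

θ = κ·ℓ = 0.3175 × 1.7735 = 0.56309 rad
ρ = (1 − cos θ)/κ = (1 − 0.84561)/0.3175 = 0.48626
z = sin θ / κ = 0.53380/0.3175 = 1.68126
x = ρ cos φ = 0.48626 × cos(336.96°) = 0.44747
y = ρ sin φ = 0.48626 × sin(336.96°) = -0.19031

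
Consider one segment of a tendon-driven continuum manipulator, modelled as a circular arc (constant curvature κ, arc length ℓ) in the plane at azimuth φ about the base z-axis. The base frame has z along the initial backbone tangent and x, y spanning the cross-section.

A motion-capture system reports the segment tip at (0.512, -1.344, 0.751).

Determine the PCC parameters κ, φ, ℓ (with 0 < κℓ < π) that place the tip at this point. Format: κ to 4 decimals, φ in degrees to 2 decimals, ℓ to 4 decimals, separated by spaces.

1.0927 290.85 1.9943

ρ = √(x²+y²) = √(0.512² + -1.344²) = 1.43822
φ = atan2(y, x) mod 360° = atan2(-1.344, 0.512) = 290.8545°
|p|² = ρ² + z² = 1.43822² + 0.751² = 2.63248
κ = 2ρ / |p|² = 2×1.43822 / 2.63248 = 1.09267
θ = 2·atan2(ρ, z) = 2·atan2(1.43822, 0.751) = 2.17914 rad
ℓ = θ/κ = 2.17914/1.09267 = 1.99432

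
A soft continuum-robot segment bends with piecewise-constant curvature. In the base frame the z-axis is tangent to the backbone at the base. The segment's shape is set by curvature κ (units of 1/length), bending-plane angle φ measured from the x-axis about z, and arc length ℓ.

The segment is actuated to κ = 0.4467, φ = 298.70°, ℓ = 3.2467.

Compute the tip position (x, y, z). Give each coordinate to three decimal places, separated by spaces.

θ = κ·ℓ = 0.4467 × 3.2467 = 1.45030 rad
ρ = (1 − cos θ)/κ = (1 − 0.12020)/0.4467 = 1.96955
z = sin θ / κ = 0.99275/0.4467 = 2.22241
x = ρ cos φ = 1.96955 × cos(298.70°) = 0.94582
y = ρ sin φ = 1.96955 × sin(298.70°) = -1.72758

0.946 -1.728 2.222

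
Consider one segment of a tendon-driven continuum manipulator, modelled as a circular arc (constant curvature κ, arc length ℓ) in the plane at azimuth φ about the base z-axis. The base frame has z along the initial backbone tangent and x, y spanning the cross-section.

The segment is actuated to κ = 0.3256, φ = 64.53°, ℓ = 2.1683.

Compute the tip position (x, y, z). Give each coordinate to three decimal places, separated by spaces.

θ = κ·ℓ = 0.3256 × 2.1683 = 0.70600 rad
ρ = (1 − cos θ)/κ = (1 − 0.76096)/0.3256 = 0.73414
z = sin θ / κ = 0.64879/0.3256 = 1.99261
x = ρ cos φ = 0.73414 × cos(64.53°) = 0.31571
y = ρ sin φ = 0.73414 × sin(64.53°) = 0.66279

0.316 0.663 1.993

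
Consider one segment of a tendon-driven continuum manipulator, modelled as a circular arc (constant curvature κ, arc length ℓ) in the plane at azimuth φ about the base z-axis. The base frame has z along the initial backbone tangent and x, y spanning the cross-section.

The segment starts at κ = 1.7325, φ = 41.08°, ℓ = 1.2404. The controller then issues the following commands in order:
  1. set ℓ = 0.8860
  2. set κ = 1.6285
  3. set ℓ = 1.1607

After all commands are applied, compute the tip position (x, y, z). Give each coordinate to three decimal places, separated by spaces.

0.608 0.530 0.583

initial: κ=1.7325, φ=41.08°, ℓ=1.2404
cmd 1: set ℓ=0.8860 → (κ,φ,ℓ)=(1.7325,41.08°,0.8860) → tip=(0.4195,0.3657,0.5768)
cmd 2: set κ=1.6285 → (κ,φ,ℓ)=(1.6285,41.08°,0.8860) → tip=(0.4038,0.3520,0.6090)
cmd 3: set ℓ=1.1607 → (κ,φ,ℓ)=(1.6285,41.08°,1.1607) → tip=(0.6082,0.5302,0.5830)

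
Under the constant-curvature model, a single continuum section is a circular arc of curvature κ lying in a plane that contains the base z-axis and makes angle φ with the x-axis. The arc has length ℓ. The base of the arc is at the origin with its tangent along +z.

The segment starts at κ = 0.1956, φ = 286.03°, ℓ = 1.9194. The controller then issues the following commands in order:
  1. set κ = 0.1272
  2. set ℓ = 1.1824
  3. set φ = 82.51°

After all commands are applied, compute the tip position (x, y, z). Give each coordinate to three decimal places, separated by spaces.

initial: κ=0.1956, φ=286.03°, ℓ=1.9194
cmd 1: set κ=0.1272 → (κ,φ,ℓ)=(0.1272,286.03°,1.9194) → tip=(0.0644,-0.2241,1.9004)
cmd 2: set ℓ=1.1824 → (κ,φ,ℓ)=(0.1272,286.03°,1.1824) → tip=(0.0245,-0.0853,1.1779)
cmd 3: set φ=82.51° → (κ,φ,ℓ)=(0.1272,82.51°,1.1824) → tip=(0.0116,0.0880,1.1779)

0.012 0.088 1.178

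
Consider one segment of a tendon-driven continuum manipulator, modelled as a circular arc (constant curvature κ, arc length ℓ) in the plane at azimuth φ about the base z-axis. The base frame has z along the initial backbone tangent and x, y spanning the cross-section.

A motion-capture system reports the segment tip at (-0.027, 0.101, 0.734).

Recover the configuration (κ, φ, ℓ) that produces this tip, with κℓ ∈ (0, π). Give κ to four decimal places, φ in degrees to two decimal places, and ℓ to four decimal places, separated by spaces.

ρ = √(x²+y²) = √(-0.027² + 0.101²) = 0.10455
φ = atan2(y, x) mod 360° = atan2(0.101, -0.027) = 104.9667°
|p|² = ρ² + z² = 0.10455² + 0.734² = 0.54969
κ = 2ρ / |p|² = 2×0.10455 / 0.54969 = 0.38039
θ = 2·atan2(ρ, z) = 2·atan2(0.10455, 0.734) = 0.28296 rad
ℓ = θ/κ = 0.28296/0.38039 = 0.74389

0.3804 104.97 0.7439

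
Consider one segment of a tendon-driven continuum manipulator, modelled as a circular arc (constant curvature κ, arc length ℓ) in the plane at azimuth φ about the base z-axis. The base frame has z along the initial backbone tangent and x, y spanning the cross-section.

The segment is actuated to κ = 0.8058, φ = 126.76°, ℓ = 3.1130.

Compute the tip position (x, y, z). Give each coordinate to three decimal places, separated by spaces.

-1.341 1.796 0.734

θ = κ·ℓ = 0.8058 × 3.1130 = 2.50846 rad
ρ = (1 − cos θ)/κ = (1 − -0.80618)/0.8058 = 2.24147
z = sin θ / κ = 0.59168/0.8058 = 0.73427
x = ρ cos φ = 2.24147 × cos(126.76°) = -1.34144
y = ρ sin φ = 2.24147 × sin(126.76°) = 1.79575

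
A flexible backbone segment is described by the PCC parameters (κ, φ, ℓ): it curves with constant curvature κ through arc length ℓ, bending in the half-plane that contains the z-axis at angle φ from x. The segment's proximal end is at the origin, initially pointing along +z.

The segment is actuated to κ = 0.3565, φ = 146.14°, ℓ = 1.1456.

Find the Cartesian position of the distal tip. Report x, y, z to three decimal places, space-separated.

-0.192 0.129 1.114

θ = κ·ℓ = 0.3565 × 1.1456 = 0.40841 rad
ρ = (1 − cos θ)/κ = (1 − 0.91775)/0.3565 = 0.23070
z = sin θ / κ = 0.39715/0.3565 = 1.11402
x = ρ cos φ = 0.23070 × cos(146.14°) = -0.19157
y = ρ sin φ = 0.23070 × sin(146.14°) = 0.12854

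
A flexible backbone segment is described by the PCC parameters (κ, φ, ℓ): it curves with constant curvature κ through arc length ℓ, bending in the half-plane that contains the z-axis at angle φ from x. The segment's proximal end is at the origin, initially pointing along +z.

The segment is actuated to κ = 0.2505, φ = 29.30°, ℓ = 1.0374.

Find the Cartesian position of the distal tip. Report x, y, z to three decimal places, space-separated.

θ = κ·ℓ = 0.2505 × 1.0374 = 0.25987 rad
ρ = (1 − cos θ)/κ = (1 − 0.96642)/0.2505 = 0.13404
z = sin θ / κ = 0.25695/0.2505 = 1.02576
x = ρ cos φ = 0.13404 × cos(29.30°) = 0.11689
y = ρ sin φ = 0.13404 × sin(29.30°) = 0.06560

0.117 0.066 1.026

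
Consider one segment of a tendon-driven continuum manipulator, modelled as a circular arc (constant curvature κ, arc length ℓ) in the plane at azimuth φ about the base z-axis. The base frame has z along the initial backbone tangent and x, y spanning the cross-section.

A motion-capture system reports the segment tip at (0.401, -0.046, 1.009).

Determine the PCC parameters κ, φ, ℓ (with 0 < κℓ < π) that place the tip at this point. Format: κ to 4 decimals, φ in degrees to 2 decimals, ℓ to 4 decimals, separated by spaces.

0.6835 353.46 1.1134

ρ = √(x²+y²) = √(0.401² + -0.046²) = 0.40363
φ = atan2(y, x) mod 360° = atan2(-0.046, 0.401) = 353.4560°
|p|² = ρ² + z² = 0.40363² + 1.009² = 1.18100
κ = 2ρ / |p|² = 2×0.40363 / 1.18100 = 0.68354
θ = 2·atan2(ρ, z) = 2·atan2(0.40363, 1.009) = 0.76106 rad
ℓ = θ/κ = 0.76106/0.68354 = 1.11341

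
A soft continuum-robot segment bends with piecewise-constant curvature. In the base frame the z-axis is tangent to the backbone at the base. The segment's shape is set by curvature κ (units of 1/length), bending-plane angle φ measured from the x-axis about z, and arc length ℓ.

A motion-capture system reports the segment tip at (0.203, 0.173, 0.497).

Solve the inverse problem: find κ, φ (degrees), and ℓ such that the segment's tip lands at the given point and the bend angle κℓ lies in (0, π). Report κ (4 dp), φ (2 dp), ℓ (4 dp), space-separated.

1.6767 40.44 0.5875

ρ = √(x²+y²) = √(0.203² + 0.173²) = 0.26672
φ = atan2(y, x) mod 360° = atan2(0.173, 0.203) = 40.4382°
|p|² = ρ² + z² = 0.26672² + 0.497² = 0.31815
κ = 2ρ / |p|² = 2×0.26672 / 0.31815 = 1.67669
θ = 2·atan2(ρ, z) = 2·atan2(0.26672, 0.497) = 0.98508 rad
ℓ = θ/κ = 0.98508/1.67669 = 0.58751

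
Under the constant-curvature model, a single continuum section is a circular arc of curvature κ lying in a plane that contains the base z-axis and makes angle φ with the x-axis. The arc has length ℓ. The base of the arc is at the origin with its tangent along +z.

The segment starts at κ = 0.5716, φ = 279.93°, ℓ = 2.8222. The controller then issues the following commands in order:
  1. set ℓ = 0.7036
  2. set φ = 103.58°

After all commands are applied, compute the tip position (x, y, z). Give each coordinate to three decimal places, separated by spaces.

initial: κ=0.5716, φ=279.93°, ℓ=2.8222
cmd 1: set ℓ=0.7036 → (κ,φ,ℓ)=(0.5716,279.93°,0.7036) → tip=(0.0241,-0.1375,0.6848)
cmd 2: set φ=103.58° → (κ,φ,ℓ)=(0.5716,103.58°,0.7036) → tip=(-0.0328,0.1357,0.6848)

-0.033 0.136 0.685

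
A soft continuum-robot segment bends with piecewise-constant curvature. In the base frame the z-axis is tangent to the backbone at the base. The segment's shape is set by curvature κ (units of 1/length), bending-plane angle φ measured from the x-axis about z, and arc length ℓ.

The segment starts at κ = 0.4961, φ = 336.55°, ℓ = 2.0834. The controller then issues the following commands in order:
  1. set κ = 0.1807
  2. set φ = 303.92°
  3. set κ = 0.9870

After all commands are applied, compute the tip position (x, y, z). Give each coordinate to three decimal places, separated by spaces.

initial: κ=0.4961, φ=336.55°, ℓ=2.0834
cmd 1: set κ=0.1807 → (κ,φ,ℓ)=(0.1807,336.55°,2.0834) → tip=(0.3555,-0.1542,2.0345)
cmd 2: set φ=303.92° → (κ,φ,ℓ)=(0.1807,303.92°,2.0834) → tip=(0.2163,-0.3216,2.0345)
cmd 3: set κ=0.9870 → (κ,φ,ℓ)=(0.9870,303.92°,2.0834) → tip=(0.8292,-1.2331,0.8961)

0.829 -1.233 0.896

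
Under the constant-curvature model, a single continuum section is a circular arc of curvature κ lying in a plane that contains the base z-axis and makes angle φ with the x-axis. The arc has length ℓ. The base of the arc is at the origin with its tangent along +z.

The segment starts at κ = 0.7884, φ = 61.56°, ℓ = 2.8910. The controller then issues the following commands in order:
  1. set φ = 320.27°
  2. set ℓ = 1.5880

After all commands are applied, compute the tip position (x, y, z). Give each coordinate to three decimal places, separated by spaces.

0.670 -0.557 1.204

initial: κ=0.7884, φ=61.56°, ℓ=2.8910
cmd 1: set φ=320.27° → (κ,φ,ℓ)=(0.7884,320.27°,2.8910) → tip=(1.6102,-1.3382,0.9632)
cmd 2: set ℓ=1.5880 → (κ,φ,ℓ)=(0.7884,320.27°,1.5880) → tip=(0.6697,-0.5566,1.2045)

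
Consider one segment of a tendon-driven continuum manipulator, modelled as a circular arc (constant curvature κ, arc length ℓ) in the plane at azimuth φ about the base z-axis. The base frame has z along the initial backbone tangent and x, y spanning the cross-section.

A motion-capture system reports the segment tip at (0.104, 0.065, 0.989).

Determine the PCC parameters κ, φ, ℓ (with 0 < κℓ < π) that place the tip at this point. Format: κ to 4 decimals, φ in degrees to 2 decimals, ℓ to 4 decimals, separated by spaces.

0.2470 32.01 0.9991

ρ = √(x²+y²) = √(0.104² + 0.065²) = 0.12264
φ = atan2(y, x) mod 360° = atan2(0.065, 0.104) = 32.0054°
|p|² = ρ² + z² = 0.12264² + 0.989² = 0.99316
κ = 2ρ / |p|² = 2×0.12264 / 0.99316 = 0.24697
θ = 2·atan2(ρ, z) = 2·atan2(0.12264, 0.989) = 0.24675 rad
ℓ = θ/κ = 0.24675/0.24697 = 0.99911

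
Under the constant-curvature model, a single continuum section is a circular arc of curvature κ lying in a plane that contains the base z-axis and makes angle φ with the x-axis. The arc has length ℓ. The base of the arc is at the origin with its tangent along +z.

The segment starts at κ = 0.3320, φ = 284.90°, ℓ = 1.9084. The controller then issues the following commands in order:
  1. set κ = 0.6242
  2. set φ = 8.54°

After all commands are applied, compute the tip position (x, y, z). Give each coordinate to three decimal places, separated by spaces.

0.997 0.150 1.488

initial: κ=0.3320, φ=284.90°, ℓ=1.9084
cmd 1: set κ=0.6242 → (κ,φ,ℓ)=(0.6242,284.90°,1.9084) → tip=(0.2593,-0.9745,1.4880)
cmd 2: set φ=8.54° → (κ,φ,ℓ)=(0.6242,8.54°,1.9084) → tip=(0.9973,0.1498,1.4880)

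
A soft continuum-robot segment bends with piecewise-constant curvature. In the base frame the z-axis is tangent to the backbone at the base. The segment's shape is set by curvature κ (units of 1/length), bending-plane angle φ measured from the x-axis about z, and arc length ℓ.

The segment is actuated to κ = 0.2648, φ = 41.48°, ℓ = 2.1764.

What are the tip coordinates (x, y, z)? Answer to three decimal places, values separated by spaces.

θ = κ·ℓ = 0.2648 × 2.1764 = 0.57631 rad
ρ = (1 − cos θ)/κ = (1 − 0.83848)/0.2648 = 0.60997
z = sin θ / κ = 0.54493/0.2648 = 2.05791
x = ρ cos φ = 0.60997 × cos(41.48°) = 0.45698
y = ρ sin φ = 0.60997 × sin(41.48°) = 0.40402

0.457 0.404 2.058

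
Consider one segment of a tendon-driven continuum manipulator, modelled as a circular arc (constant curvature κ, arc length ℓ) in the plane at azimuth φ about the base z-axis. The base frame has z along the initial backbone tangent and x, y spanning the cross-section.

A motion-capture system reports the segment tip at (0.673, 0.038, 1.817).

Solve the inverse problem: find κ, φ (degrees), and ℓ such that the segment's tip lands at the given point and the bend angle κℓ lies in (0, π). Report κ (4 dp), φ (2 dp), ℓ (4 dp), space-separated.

ρ = √(x²+y²) = √(0.673² + 0.038²) = 0.67407
φ = atan2(y, x) mod 360° = atan2(0.038, 0.673) = 3.2317°
|p|² = ρ² + z² = 0.67407² + 1.817² = 3.75586
κ = 2ρ / |p|² = 2×0.67407 / 3.75586 = 0.35894
θ = 2·atan2(ρ, z) = 2·atan2(0.67407, 1.817) = 0.71048 rad
ℓ = θ/κ = 0.71048/0.35894 = 1.97937

0.3589 3.23 1.9794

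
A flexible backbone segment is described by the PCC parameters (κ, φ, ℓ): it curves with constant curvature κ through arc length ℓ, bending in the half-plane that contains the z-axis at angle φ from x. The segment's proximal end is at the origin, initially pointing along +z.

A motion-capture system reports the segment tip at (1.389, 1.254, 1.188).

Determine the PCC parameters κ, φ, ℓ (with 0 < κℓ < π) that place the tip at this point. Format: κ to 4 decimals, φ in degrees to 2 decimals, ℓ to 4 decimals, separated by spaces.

ρ = √(x²+y²) = √(1.389² + 1.254²) = 1.87132
φ = atan2(y, x) mod 360° = atan2(1.254, 1.389) = 42.0760°
|p|² = ρ² + z² = 1.87132² + 1.188² = 4.91318
κ = 2ρ / |p|² = 2×1.87132 / 4.91318 = 0.76175
θ = 2·atan2(ρ, z) = 2·atan2(1.87132, 1.188) = 2.01030 rad
ℓ = θ/κ = 2.01030/0.76175 = 2.63903

0.7618 42.08 2.6390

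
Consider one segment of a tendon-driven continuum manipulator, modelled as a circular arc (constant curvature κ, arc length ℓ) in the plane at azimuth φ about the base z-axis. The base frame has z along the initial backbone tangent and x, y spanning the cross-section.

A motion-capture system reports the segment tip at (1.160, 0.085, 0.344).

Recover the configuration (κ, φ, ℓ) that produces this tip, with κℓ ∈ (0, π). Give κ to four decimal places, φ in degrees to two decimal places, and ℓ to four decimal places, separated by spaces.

ρ = √(x²+y²) = √(1.160² + 0.085²) = 1.16311
φ = atan2(y, x) mod 360° = atan2(0.085, 1.160) = 4.1909°
|p|² = ρ² + z² = 1.16311² + 0.344² = 1.47116
κ = 2ρ / |p|² = 2×1.16311 / 1.47116 = 1.58121
θ = 2·atan2(ρ, z) = 2·atan2(1.16311, 0.344) = 2.56647 rad
ℓ = θ/κ = 2.56647/1.58121 = 1.62310

1.5812 4.19 1.6231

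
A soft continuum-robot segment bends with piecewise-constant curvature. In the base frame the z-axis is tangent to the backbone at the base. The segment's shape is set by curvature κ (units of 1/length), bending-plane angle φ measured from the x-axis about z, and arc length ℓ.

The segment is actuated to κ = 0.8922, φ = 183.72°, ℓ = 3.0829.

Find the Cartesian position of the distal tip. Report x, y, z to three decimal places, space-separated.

θ = κ·ℓ = 0.8922 × 3.0829 = 2.75056 rad
ρ = (1 − cos θ)/κ = (1 − -0.92452)/0.8922 = 2.15705
z = sin θ / κ = 0.38114/0.8922 = 0.42719
x = ρ cos φ = 2.15705 × cos(183.72°) = -2.15250
y = ρ sin φ = 2.15705 × sin(183.72°) = -0.13995

-2.153 -0.140 0.427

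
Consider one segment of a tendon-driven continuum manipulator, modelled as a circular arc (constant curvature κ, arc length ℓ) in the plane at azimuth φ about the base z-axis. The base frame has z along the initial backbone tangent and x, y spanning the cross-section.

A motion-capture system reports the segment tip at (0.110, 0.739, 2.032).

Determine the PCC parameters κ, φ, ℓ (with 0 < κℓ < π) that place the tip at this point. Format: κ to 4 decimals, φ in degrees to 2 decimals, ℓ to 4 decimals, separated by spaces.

0.3188 81.53 2.2105

ρ = √(x²+y²) = √(0.110² + 0.739²) = 0.74714
φ = atan2(y, x) mod 360° = atan2(0.739, 0.110) = 81.5337°
|p|² = ρ² + z² = 0.74714² + 2.032² = 4.68724
κ = 2ρ / |p|² = 2×0.74714 / 4.68724 = 0.31880
θ = 2·atan2(ρ, z) = 2·atan2(0.74714, 2.032) = 0.70469 rad
ℓ = θ/κ = 0.70469/0.31880 = 2.21046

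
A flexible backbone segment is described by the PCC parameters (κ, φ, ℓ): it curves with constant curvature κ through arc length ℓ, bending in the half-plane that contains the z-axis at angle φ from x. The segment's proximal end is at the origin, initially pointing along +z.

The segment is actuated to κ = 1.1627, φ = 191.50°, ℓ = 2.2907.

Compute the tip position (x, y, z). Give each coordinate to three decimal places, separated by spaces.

θ = κ·ℓ = 1.1627 × 2.2907 = 2.66340 rad
ρ = (1 − cos θ)/κ = (1 − -0.88783)/1.1627 = 1.62366
z = sin θ / κ = 0.46018/1.1627 = 0.39578
x = ρ cos φ = 1.62366 × cos(191.50°) = -1.59106
y = ρ sin φ = 1.62366 × sin(191.50°) = -0.32371

-1.591 -0.324 0.396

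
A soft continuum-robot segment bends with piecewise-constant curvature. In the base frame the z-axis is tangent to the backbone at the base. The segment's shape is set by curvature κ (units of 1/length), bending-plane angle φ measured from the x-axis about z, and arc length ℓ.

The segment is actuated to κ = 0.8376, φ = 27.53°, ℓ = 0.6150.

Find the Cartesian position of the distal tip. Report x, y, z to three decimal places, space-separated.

0.137 0.072 0.588

θ = κ·ℓ = 0.8376 × 0.6150 = 0.51512 rad
ρ = (1 − cos θ)/κ = (1 − 0.87023)/0.8376 = 0.15493
z = sin θ / κ = 0.49264/0.8376 = 0.58816
x = ρ cos φ = 0.15493 × cos(27.53°) = 0.13739
y = ρ sin φ = 0.15493 × sin(27.53°) = 0.07161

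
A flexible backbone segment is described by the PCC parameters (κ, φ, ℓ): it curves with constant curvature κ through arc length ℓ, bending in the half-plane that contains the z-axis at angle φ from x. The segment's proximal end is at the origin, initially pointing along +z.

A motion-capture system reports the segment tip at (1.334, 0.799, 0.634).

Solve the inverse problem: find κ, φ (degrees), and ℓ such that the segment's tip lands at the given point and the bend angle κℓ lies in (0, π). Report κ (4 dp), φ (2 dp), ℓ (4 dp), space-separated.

ρ = √(x²+y²) = √(1.334² + 0.799²) = 1.55498
φ = atan2(y, x) mod 360° = atan2(0.799, 1.334) = 30.9195°
|p|² = ρ² + z² = 1.55498² + 0.634² = 2.81991
κ = 2ρ / |p|² = 2×1.55498 / 2.81991 = 1.10286
θ = 2·atan2(ρ, z) = 2·atan2(1.55498, 0.634) = 2.36730 rad
ℓ = θ/κ = 2.36730/1.10286 = 2.14652

1.1029 30.92 2.1465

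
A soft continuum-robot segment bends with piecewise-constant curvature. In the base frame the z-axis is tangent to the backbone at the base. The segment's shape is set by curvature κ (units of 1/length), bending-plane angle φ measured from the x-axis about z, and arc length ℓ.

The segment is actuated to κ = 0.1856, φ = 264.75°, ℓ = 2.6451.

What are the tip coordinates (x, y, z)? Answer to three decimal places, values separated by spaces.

-0.058 -0.634 2.540

θ = κ·ℓ = 0.1856 × 2.6451 = 0.49093 rad
ρ = (1 − cos θ)/κ = (1 − 0.88189)/0.1856 = 0.63634
z = sin θ / κ = 0.47145/0.1856 = 2.54012
x = ρ cos φ = 0.63634 × cos(264.75°) = -0.05823
y = ρ sin φ = 0.63634 × sin(264.75°) = -0.63367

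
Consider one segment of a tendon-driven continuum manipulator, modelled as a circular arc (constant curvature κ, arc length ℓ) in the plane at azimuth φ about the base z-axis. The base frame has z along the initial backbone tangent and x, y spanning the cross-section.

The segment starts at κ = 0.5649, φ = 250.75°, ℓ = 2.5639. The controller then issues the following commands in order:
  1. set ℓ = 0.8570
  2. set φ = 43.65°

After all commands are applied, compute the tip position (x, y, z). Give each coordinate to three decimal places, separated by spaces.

0.147 0.140 0.824

initial: κ=0.5649, φ=250.75°, ℓ=2.5639
cmd 1: set ℓ=0.8570 → (κ,φ,ℓ)=(0.5649,250.75°,0.8570) → tip=(-0.0671,-0.1921,0.8239)
cmd 2: set φ=43.65° → (κ,φ,ℓ)=(0.5649,43.65°,0.8570) → tip=(0.1472,0.1404,0.8239)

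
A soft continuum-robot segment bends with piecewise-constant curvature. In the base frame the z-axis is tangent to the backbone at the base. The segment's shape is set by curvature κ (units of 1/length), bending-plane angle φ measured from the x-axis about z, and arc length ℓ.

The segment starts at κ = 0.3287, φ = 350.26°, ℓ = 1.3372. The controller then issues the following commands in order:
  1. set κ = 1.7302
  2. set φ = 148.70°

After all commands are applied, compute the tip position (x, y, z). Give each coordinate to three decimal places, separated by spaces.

-0.828 0.503 0.426

initial: κ=0.3287, φ=350.26°, ℓ=1.3372
cmd 1: set κ=1.7302 → (κ,φ,ℓ)=(1.7302,350.26°,1.3372) → tip=(0.9549,-0.1639,0.4257)
cmd 2: set φ=148.70° → (κ,φ,ℓ)=(1.7302,148.70°,1.3372) → tip=(-0.8279,0.5034,0.4257)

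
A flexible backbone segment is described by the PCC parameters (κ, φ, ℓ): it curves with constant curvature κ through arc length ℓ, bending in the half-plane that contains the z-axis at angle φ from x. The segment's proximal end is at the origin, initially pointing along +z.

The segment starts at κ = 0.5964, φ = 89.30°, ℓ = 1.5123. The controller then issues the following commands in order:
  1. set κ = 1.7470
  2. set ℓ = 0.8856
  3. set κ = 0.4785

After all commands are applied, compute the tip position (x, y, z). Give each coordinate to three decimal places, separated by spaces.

0.002 0.185 0.859

initial: κ=0.5964, φ=89.30°, ℓ=1.5123
cmd 1: set κ=1.7470 → (κ,φ,ℓ)=(1.7470,89.30°,1.5123) → tip=(0.0131,1.0748,0.2742)
cmd 2: set ℓ=0.8856 → (κ,φ,ℓ)=(1.7470,89.30°,0.8856) → tip=(0.0068,0.5588,0.5722)
cmd 3: set κ=0.4785 → (κ,φ,ℓ)=(0.4785,89.30°,0.8856) → tip=(0.0023,0.1848,0.8593)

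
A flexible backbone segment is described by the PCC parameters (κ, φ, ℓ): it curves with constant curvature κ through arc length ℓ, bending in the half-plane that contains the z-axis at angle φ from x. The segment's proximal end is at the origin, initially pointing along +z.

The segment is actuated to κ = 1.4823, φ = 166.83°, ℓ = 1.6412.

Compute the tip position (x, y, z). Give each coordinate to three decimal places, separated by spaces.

θ = κ·ℓ = 1.4823 × 1.6412 = 2.43275 rad
ρ = (1 − cos θ)/κ = (1 − -0.75912)/1.4823 = 1.18675
z = sin θ / κ = 0.65096/1.4823 = 0.43915
x = ρ cos φ = 1.18675 × cos(166.83°) = -1.15553
y = ρ sin φ = 1.18675 × sin(166.83°) = 0.27039

-1.156 0.270 0.439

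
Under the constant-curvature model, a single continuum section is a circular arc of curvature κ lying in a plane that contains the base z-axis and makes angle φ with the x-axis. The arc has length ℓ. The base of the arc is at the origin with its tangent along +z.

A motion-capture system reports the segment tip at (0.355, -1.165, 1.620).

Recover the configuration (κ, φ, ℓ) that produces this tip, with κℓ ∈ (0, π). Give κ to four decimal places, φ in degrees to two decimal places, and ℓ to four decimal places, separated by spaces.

ρ = √(x²+y²) = √(0.355² + -1.165²) = 1.21789
φ = atan2(y, x) mod 360° = atan2(-1.165, 0.355) = 286.9471°
|p|² = ρ² + z² = 1.21789² + 1.620² = 4.10765
κ = 2ρ / |p|² = 2×1.21789 / 4.10765 = 0.59299
θ = 2·atan2(ρ, z) = 2·atan2(1.21789, 1.620) = 1.28928 rad
ℓ = θ/κ = 1.28928/0.59299 = 2.17422

0.5930 286.95 2.1742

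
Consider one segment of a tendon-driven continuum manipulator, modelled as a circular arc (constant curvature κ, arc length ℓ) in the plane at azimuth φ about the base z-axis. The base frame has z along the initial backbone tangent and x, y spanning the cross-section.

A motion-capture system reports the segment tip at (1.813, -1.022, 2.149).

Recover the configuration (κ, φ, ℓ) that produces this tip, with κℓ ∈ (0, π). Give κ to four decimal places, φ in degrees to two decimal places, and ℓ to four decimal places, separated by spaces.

0.4651 330.59 3.3085

ρ = √(x²+y²) = √(1.813² + -1.022²) = 2.08121
φ = atan2(y, x) mod 360° = atan2(-1.022, 1.813) = 330.5898°
|p|² = ρ² + z² = 2.08121² + 2.149² = 8.94965
κ = 2ρ / |p|² = 2×2.08121 / 8.94965 = 0.46509
θ = 2·atan2(ρ, z) = 2·atan2(2.08121, 2.149) = 1.53875 rad
ℓ = θ/κ = 1.53875/0.46509 = 3.30847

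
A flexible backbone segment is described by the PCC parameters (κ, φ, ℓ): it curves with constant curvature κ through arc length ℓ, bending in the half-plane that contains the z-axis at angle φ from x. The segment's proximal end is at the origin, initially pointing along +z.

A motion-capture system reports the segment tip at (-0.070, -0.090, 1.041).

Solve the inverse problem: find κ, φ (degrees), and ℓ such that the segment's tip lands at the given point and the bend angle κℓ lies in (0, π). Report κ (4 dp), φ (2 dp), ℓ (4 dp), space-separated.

ρ = √(x²+y²) = √(-0.070² + -0.090²) = 0.11402
φ = atan2(y, x) mod 360° = atan2(-0.090, -0.070) = 232.1250°
|p|² = ρ² + z² = 0.11402² + 1.041² = 1.09668
κ = 2ρ / |p|² = 2×0.11402 / 1.09668 = 0.20793
θ = 2·atan2(ρ, z) = 2·atan2(0.11402, 1.041) = 0.21818 rad
ℓ = θ/κ = 0.21818/0.20793 = 1.04931

0.2079 232.13 1.0493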